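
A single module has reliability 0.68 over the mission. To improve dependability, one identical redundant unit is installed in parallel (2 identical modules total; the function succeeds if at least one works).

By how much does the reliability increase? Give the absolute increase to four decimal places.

0.2176

R_before = 0.68
R_after = 1 − (1 − 0.68)^2 = 0.8976
ΔR = 0.8976 − 0.68 = 0.2176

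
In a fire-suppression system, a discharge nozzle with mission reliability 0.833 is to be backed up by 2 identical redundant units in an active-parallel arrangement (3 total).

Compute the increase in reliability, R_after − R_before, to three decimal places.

R_before = 0.833
R_after = 1 − (1 − 0.833)^3 = 0.995
ΔR = 0.995 − 0.833 = 0.162

0.162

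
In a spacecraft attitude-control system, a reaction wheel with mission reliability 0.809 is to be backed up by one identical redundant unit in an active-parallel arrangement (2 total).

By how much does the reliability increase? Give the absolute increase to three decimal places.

R_before = 0.809
R_after = 1 − (1 − 0.809)^2 = 0.964
ΔR = 0.964 − 0.809 = 0.155

0.155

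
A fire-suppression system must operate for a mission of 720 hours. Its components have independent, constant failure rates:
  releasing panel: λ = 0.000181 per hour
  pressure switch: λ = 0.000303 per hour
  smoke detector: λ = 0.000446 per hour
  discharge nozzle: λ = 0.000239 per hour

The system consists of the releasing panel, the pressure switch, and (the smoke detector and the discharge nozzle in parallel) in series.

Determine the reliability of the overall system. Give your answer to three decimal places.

0.675

R(releasing panel) = exp(−0.000181 × 720) = 0.87781
R(pressure switch) = exp(−0.000303 × 720) = 0.80400
R(smoke detector) = exp(−0.000446 × 720) = 0.72534
R(discharge nozzle) = exp(−0.000239 × 720) = 0.84191
Parallel (smoke detector and discharge nozzle): 1 − (1 − 0.72534)(1 − 0.84191) = 0.95658
Series (releasing panel, pressure switch, and [0.95658]): 0.87781 × 0.80400 × 0.95658 = 0.675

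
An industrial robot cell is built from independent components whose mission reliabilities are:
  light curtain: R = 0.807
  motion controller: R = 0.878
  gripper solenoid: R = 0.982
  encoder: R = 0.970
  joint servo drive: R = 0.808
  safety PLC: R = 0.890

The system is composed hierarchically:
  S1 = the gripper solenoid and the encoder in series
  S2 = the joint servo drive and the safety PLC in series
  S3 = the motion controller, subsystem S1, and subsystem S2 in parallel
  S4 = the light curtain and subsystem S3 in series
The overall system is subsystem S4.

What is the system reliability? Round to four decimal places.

Series (gripper solenoid and encoder): 0.982000 × 0.970000 = 0.952540
Series (joint servo drive and safety PLC): 0.808000 × 0.890000 = 0.719120
Parallel (motion controller, [0.952540], and [0.719120]): 1 − (1 − 0.878000)(1 − 0.952540)(1 − 0.719120) = 0.998374
Series (light curtain and [0.998374]): 0.807000 × 0.998374 = 0.8057

0.8057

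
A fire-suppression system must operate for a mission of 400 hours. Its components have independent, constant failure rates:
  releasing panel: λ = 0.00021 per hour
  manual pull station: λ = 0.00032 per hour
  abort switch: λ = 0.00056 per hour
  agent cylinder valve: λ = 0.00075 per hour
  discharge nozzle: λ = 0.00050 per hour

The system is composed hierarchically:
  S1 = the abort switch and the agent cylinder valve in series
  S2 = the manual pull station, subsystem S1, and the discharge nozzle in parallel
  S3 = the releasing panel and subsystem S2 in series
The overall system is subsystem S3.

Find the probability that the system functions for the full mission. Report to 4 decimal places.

R(releasing panel) = exp(−0.00021 × 400) = 0.919431
R(manual pull station) = exp(−0.00032 × 400) = 0.879853
R(abort switch) = exp(−0.00056 × 400) = 0.799315
R(agent cylinder valve) = exp(−0.00075 × 400) = 0.740818
R(discharge nozzle) = exp(−0.00050 × 400) = 0.818731
Series (abort switch and agent cylinder valve): 0.799315 × 0.740818 = 0.592147
Parallel (manual pull station, [0.592147], and discharge nozzle): 1 − (1 − 0.879853)(1 − 0.592147)(1 − 0.818731) = 0.991117
Series (releasing panel and [0.991117]): 0.919431 × 0.991117 = 0.9113

0.9113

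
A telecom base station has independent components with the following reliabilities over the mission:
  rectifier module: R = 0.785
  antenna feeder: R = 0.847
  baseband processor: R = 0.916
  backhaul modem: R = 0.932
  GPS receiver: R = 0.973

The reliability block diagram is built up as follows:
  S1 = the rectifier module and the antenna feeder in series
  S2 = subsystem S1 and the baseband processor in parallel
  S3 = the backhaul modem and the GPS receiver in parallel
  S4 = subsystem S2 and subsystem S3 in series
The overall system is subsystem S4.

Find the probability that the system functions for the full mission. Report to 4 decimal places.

Series (rectifier module and antenna feeder): 0.785000 × 0.847000 = 0.664895
Parallel ([0.664895] and baseband processor): 1 − (1 − 0.664895)(1 − 0.916000) = 0.971851
Parallel (backhaul modem and GPS receiver): 1 − (1 − 0.932000)(1 − 0.973000) = 0.998164
Series ([0.971851] and [0.998164]): 0.971851 × 0.998164 = 0.9701

0.9701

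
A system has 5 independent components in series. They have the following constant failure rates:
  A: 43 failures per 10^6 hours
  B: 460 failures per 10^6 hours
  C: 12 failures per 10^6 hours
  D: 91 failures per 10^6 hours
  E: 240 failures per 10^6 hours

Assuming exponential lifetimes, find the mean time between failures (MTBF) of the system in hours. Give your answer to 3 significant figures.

1180

Series of exponential components: λ_sys = Σ λ_i
λ_sys = 0.000043 + 0.00046 + 0.000012 + 0.000091 + 0.00024 = 8.4600e-04 /h
MTBF = 1 / λ_sys = 1180 h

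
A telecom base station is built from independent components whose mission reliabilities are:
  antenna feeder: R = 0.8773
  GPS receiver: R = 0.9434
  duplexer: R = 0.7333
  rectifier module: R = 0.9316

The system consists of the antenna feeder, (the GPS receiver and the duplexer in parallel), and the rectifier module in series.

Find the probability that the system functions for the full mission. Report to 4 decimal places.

0.8050

Parallel (GPS receiver and duplexer): 1 − (1 − 0.943400)(1 − 0.733300) = 0.984905
Series (antenna feeder, [0.984905], and rectifier module): 0.877300 × 0.984905 × 0.931600 = 0.8050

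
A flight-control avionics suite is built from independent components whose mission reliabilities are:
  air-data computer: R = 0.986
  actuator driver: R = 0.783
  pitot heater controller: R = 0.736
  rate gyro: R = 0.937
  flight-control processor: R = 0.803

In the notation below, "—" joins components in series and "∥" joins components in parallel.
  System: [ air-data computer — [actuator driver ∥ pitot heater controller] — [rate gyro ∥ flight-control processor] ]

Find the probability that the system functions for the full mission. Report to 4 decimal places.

0.9180

Parallel (actuator driver and pitot heater controller): 1 − (1 − 0.783000)(1 − 0.736000) = 0.942712
Parallel (rate gyro and flight-control processor): 1 − (1 − 0.937000)(1 − 0.803000) = 0.987589
Series (air-data computer, [0.942712], and [0.987589]): 0.986000 × 0.942712 × 0.987589 = 0.9180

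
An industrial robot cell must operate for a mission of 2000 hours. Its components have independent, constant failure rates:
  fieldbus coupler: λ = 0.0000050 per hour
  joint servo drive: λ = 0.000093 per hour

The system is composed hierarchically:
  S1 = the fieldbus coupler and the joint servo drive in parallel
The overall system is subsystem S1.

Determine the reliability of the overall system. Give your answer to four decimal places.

R(fieldbus coupler) = exp(−0.0000050 × 2000) = 0.990050
R(joint servo drive) = exp(−0.000093 × 2000) = 0.830274
Parallel (fieldbus coupler and joint servo drive): 1 − (1 − 0.990050)(1 − 0.830274) = 0.9983

0.9983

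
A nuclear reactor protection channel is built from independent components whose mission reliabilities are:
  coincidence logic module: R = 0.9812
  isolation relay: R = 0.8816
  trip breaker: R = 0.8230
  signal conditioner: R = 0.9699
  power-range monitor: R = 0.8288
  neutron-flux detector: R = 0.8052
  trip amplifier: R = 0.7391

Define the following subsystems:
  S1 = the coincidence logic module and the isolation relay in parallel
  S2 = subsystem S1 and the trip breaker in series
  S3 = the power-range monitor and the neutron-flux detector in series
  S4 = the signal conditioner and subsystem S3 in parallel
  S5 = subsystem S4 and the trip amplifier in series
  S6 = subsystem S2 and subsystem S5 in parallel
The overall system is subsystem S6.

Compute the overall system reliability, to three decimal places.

0.952

Parallel (coincidence logic module and isolation relay): 1 − (1 − 0.98120)(1 − 0.88160) = 0.99777
Series ([0.99777] and trip breaker): 0.99777 × 0.82300 = 0.82116
Series (power-range monitor and neutron-flux detector): 0.82880 × 0.80520 = 0.66735
Parallel (signal conditioner and [0.66735]): 1 − (1 − 0.96990)(1 − 0.66735) = 0.98999
Series ([0.98999] and trip amplifier): 0.98999 × 0.73910 = 0.73170
Parallel ([0.82116] and [0.73170]): 1 − (1 − 0.82116)(1 − 0.73170) = 0.952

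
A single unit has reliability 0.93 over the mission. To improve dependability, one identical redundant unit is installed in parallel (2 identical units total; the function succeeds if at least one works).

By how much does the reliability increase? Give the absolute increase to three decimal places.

R_before = 0.93
R_after = 1 − (1 − 0.93)^2 = 0.995
ΔR = 0.995 − 0.93 = 0.065

0.065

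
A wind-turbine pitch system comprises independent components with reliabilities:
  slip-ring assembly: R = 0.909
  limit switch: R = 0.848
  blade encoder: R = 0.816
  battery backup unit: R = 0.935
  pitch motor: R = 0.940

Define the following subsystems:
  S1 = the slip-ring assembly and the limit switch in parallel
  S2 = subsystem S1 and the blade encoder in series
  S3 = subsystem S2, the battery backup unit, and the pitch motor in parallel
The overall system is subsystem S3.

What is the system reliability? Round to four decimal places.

Parallel (slip-ring assembly and limit switch): 1 − (1 − 0.909000)(1 − 0.848000) = 0.986168
Series ([0.986168] and blade encoder): 0.986168 × 0.816000 = 0.804713
Parallel ([0.804713], battery backup unit, and pitch motor): 1 − (1 − 0.804713)(1 − 0.935000)(1 − 0.940000) = 0.9992

0.9992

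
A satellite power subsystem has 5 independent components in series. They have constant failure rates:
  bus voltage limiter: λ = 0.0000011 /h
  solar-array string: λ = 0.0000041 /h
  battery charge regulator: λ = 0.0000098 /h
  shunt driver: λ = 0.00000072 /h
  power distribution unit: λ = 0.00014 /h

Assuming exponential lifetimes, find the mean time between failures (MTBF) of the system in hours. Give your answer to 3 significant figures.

6420

Series of exponential components: λ_sys = Σ λ_i
λ_sys = 0.0000011 + 0.0000041 + 0.0000098 + 0.00000072 + 0.00014 = 1.5572e-04 /h
MTBF = 1 / λ_sys = 6420 h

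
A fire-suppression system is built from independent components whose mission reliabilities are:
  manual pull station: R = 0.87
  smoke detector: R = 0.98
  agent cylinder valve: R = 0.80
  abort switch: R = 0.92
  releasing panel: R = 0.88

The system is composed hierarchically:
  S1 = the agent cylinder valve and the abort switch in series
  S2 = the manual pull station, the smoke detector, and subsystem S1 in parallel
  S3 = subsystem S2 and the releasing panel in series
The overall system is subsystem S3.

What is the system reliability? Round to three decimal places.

Series (agent cylinder valve and abort switch): 0.80000 × 0.92000 = 0.73600
Parallel (manual pull station, smoke detector, and [0.73600]): 1 − (1 − 0.87000)(1 − 0.98000)(1 − 0.73600) = 0.99931
Series ([0.99931] and releasing panel): 0.99931 × 0.88000 = 0.879

0.879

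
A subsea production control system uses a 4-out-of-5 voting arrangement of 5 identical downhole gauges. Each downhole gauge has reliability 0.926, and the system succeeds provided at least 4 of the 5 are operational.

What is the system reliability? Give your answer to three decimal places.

0.953

R = Σ_{i=4}^{5} C(5,i) p^i (1−p)^{5−i} with p = 0.926
C(5,4)·0.926^4·0.074^1 = 0.27205
C(5,5)·0.926^5·0.074^0 = 0.68086
Sum = 0.953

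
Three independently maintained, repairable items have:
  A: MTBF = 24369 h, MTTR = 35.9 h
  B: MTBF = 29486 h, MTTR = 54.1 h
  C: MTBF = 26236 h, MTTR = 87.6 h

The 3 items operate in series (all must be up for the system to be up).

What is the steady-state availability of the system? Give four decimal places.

A(A) = MTBF/(MTBF+MTTR) = 24369/(24369+35.9) = 0.998529
A(B) = MTBF/(MTBF+MTTR) = 29486/(29486+54.1) = 0.998169
A(C) = MTBF/(MTBF+MTTR) = 26236/(26236+87.6) = 0.996672
Series availability: 0.998529 × 0.998169 × 0.996672 = 0.9934

0.9934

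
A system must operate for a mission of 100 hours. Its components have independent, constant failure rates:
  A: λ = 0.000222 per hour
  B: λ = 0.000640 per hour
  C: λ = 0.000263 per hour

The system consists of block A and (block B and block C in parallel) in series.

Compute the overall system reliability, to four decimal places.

0.9765

R(A) = exp(−0.000222 × 100) = 0.978045
R(B) = exp(−0.000640 × 100) = 0.938005
R(C) = exp(−0.000263 × 100) = 0.974043
Parallel (B and C): 1 − (1 − 0.938005)(1 − 0.974043) = 0.998391
Series (A and [0.998391]): 0.978045 × 0.998391 = 0.9765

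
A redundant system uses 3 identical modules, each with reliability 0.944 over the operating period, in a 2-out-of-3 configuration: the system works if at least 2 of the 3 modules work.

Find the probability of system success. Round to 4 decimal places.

0.9909

R = Σ_{i=2}^{3} C(3,i) p^i (1−p)^{3−i} with p = 0.944
C(3,2)·0.944^2·0.056^1 = 0.149711
C(3,3)·0.944^3·0.056^0 = 0.841232
Sum = 0.9909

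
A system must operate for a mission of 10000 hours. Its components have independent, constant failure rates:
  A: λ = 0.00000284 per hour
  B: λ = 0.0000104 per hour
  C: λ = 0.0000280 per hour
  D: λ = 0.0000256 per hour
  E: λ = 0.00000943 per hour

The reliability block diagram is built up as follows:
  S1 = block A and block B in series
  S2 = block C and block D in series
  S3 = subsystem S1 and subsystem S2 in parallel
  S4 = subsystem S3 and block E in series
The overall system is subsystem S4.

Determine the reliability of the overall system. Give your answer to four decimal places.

0.8632

R(A) = exp(−0.00000284 × 10000) = 0.971999
R(B) = exp(−0.0000104 × 10000) = 0.901225
R(C) = exp(−0.0000280 × 10000) = 0.755784
R(D) = exp(−0.0000256 × 10000) = 0.774142
R(E) = exp(−0.00000943 × 10000) = 0.910010
Series (A and B): 0.971999 × 0.901225 = 0.875990
Series (C and D): 0.755784 × 0.774142 = 0.585084
Parallel ([0.875990] and [0.585084]): 1 − (1 − 0.875990)(1 − 0.585084) = 0.948546
Series ([0.948546] and E): 0.948546 × 0.910010 = 0.8632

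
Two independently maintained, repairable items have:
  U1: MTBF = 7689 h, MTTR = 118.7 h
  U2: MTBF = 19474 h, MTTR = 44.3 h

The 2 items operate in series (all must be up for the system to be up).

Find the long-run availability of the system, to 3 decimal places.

A(U1) = MTBF/(MTBF+MTTR) = 7689/(7689+118.7) = 0.984797
A(U2) = MTBF/(MTBF+MTTR) = 19474/(19474+44.3) = 0.997730
Series availability: 0.984797 × 0.997730 = 0.983

0.983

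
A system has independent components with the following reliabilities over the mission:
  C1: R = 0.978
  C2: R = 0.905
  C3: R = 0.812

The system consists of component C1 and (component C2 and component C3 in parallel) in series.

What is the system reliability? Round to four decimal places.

0.9605

Parallel (C2 and C3): 1 − (1 − 0.905000)(1 − 0.812000) = 0.982140
Series (C1 and [0.982140]): 0.978000 × 0.982140 = 0.9605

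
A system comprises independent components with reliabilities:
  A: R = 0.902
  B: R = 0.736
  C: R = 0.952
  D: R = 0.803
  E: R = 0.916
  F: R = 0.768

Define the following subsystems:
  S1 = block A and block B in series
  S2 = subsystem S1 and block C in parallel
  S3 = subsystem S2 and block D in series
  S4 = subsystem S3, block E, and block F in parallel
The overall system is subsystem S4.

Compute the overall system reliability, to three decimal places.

0.996

Series (A and B): 0.90200 × 0.73600 = 0.66387
Parallel ([0.66387] and C): 1 − (1 − 0.66387)(1 − 0.95200) = 0.98387
Series ([0.98387] and D): 0.98387 × 0.80300 = 0.79005
Parallel ([0.79005], E, and F): 1 − (1 − 0.79005)(1 − 0.91600)(1 − 0.76800) = 0.996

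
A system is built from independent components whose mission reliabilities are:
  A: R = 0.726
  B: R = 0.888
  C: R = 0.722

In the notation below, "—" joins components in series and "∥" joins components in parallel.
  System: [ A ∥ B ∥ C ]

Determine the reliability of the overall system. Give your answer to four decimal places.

Parallel (A, B, and C): 1 − (1 − 0.726000)(1 − 0.888000)(1 − 0.722000) = 0.9915

0.9915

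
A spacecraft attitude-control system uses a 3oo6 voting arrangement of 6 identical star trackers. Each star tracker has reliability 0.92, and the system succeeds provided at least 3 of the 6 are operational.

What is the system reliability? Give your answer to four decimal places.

R = Σ_{i=3}^{6} C(6,i) p^i (1−p)^{6−i} with p = 0.92
C(6,3)·0.92^3·0.08^3 = 0.007974
C(6,4)·0.92^4·0.08^2 = 0.068774
C(6,5)·0.92^5·0.08^1 = 0.316359
C(6,6)·0.92^6·0.08^0 = 0.606355
Sum = 0.9995

0.9995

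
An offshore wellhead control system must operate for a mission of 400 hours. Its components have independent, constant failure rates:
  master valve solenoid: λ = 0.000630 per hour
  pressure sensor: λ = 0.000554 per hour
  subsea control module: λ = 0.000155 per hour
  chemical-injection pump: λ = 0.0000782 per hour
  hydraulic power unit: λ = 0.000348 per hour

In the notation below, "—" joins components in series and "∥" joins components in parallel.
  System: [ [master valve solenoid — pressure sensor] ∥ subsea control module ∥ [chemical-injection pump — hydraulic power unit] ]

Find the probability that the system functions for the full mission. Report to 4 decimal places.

R(master valve solenoid) = exp(−0.000630 × 400) = 0.777245
R(pressure sensor) = exp(−0.000554 × 400) = 0.801236
R(subsea control module) = exp(−0.000155 × 400) = 0.939883
R(chemical-injection pump) = exp(−0.0000782 × 400) = 0.969204
R(hydraulic power unit) = exp(−0.000348 × 400) = 0.870054
Series (master valve solenoid and pressure sensor): 0.777245 × 0.801236 = 0.622757
Series (chemical-injection pump and hydraulic power unit): 0.969204 × 0.870054 = 0.843260
Parallel ([0.622757], subsea control module, and [0.843260]): 1 − (1 − 0.622757)(1 − 0.939883)(1 − 0.843260) = 0.9964

0.9964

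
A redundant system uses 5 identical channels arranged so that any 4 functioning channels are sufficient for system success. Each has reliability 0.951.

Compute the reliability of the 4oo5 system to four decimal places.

0.9783

R = Σ_{i=4}^{5} C(5,i) p^i (1−p)^{5−i} with p = 0.951
C(5,4)·0.951^4·0.049^1 = 0.200396
C(5,5)·0.951^5·0.049^0 = 0.777862
Sum = 0.9783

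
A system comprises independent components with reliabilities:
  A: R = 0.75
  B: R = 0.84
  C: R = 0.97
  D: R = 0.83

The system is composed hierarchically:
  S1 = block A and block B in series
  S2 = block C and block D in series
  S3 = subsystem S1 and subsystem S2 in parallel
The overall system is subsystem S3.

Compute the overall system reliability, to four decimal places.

Series (A and B): 0.750000 × 0.840000 = 0.630000
Series (C and D): 0.970000 × 0.830000 = 0.805100
Parallel ([0.630000] and [0.805100]): 1 − (1 − 0.630000)(1 − 0.805100) = 0.9279

0.9279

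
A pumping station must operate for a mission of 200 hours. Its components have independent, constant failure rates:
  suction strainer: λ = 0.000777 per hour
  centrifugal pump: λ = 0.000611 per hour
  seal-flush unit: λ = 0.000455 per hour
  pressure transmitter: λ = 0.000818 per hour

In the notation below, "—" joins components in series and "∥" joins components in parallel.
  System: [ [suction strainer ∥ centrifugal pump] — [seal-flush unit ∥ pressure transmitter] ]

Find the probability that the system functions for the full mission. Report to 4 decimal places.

R(suction strainer) = exp(−0.000777 × 200) = 0.856073
R(centrifugal pump) = exp(−0.000611 × 200) = 0.884971
R(seal-flush unit) = exp(−0.000455 × 200) = 0.913018
R(pressure transmitter) = exp(−0.000818 × 200) = 0.849082
Parallel (suction strainer and centrifugal pump): 1 − (1 − 0.856073)(1 − 0.884971) = 0.983444
Parallel (seal-flush unit and pressure transmitter): 1 − (1 − 0.913018)(1 − 0.849082) = 0.986873
Series ([0.983444] and [0.986873]): 0.983444 × 0.986873 = 0.9705

0.9705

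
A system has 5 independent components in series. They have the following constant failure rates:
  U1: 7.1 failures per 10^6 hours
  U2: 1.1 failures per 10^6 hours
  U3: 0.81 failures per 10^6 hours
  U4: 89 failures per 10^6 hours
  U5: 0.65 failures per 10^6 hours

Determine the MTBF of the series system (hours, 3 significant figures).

10100

Series of exponential components: λ_sys = Σ λ_i
λ_sys = 0.0000071 + 0.0000011 + 0.00000081 + 0.000089 + 0.00000065 = 9.8660e-05 /h
MTBF = 1 / λ_sys = 10100 h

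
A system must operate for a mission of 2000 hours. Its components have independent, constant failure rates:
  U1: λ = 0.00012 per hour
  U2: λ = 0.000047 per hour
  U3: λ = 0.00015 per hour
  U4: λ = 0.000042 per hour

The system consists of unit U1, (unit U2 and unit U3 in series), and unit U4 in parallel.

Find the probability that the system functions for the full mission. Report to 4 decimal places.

R(U1) = exp(−0.00012 × 2000) = 0.786628
R(U2) = exp(−0.000047 × 2000) = 0.910283
R(U3) = exp(−0.00015 × 2000) = 0.740818
R(U4) = exp(−0.000042 × 2000) = 0.919431
Series (U2 and U3): 0.910283 × 0.740818 = 0.674354
Parallel (U1, [0.674354], and U4): 1 − (1 − 0.786628)(1 − 0.674354)(1 − 0.919431) = 0.9944

0.9944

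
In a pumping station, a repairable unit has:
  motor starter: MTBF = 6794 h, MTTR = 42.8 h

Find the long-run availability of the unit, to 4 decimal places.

A(motor starter) = MTBF/(MTBF+MTTR) = 6794/(6794+42.8) = 0.9937

0.9937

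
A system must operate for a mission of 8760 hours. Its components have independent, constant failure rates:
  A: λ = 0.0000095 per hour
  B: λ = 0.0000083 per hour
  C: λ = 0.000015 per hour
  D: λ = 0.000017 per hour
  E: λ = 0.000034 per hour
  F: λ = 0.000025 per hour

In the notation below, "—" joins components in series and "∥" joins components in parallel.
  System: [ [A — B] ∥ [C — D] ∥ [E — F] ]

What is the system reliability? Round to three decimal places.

R(A) = exp(−0.0000095 × 8760) = 0.92015
R(B) = exp(−0.0000083 × 8760) = 0.92987
R(C) = exp(−0.000015 × 8760) = 0.87687
R(D) = exp(−0.000017 × 8760) = 0.86164
R(E) = exp(−0.000034 × 8760) = 0.74242
R(F) = exp(−0.000025 × 8760) = 0.80332
Series (A and B): 0.92015 × 0.92987 = 0.85562
Series (C and D): 0.87687 × 0.86164 = 0.75555
Series (E and F): 0.74242 × 0.80332 = 0.59640
Parallel ([0.85562], [0.75555], and [0.59640]): 1 − (1 − 0.85562)(1 − 0.75555)(1 − 0.59640) = 0.986

0.986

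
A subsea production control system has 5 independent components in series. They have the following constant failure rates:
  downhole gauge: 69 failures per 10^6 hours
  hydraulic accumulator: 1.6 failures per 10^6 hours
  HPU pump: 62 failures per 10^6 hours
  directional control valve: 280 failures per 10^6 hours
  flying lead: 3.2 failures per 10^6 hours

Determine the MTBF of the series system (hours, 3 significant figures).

Series of exponential components: λ_sys = Σ λ_i
λ_sys = 0.000069 + 0.0000016 + 0.000062 + 0.00028 + 0.0000032 = 4.1580e-04 /h
MTBF = 1 / λ_sys = 2410 h

2410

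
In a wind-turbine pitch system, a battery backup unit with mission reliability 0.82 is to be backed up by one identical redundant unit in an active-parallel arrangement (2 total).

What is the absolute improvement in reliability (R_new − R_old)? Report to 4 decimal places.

R_before = 0.82
R_after = 1 − (1 − 0.82)^2 = 0.9676
ΔR = 0.9676 − 0.82 = 0.1476

0.1476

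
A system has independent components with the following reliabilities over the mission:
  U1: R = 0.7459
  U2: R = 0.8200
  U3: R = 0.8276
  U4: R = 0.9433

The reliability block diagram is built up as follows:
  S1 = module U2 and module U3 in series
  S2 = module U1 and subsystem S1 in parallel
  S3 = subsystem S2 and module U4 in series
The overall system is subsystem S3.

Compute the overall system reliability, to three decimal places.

Series (U2 and U3): 0.82000 × 0.82760 = 0.67863
Parallel (U1 and [0.67863]): 1 − (1 − 0.74590)(1 − 0.67863) = 0.91834
Series ([0.91834] and U4): 0.91834 × 0.94330 = 0.866

0.866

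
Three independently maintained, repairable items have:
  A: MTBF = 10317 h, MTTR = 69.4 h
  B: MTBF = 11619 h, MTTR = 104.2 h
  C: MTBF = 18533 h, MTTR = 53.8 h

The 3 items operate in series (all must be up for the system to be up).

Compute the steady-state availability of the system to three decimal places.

A(A) = MTBF/(MTBF+MTTR) = 10317/(10317+69.4) = 0.993318
A(B) = MTBF/(MTBF+MTTR) = 11619/(11619+104.2) = 0.991112
A(C) = MTBF/(MTBF+MTTR) = 18533/(18533+53.8) = 0.997105
Series availability: 0.993318 × 0.991112 × 0.997105 = 0.982

0.982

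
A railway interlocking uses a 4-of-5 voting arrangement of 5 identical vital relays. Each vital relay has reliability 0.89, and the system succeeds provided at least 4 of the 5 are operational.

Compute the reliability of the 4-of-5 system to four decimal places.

R = Σ_{i=4}^{5} C(5,i) p^i (1−p)^{5−i} with p = 0.89
C(5,4)·0.89^4·0.11^1 = 0.345082
C(5,5)·0.89^5·0.11^0 = 0.558406
Sum = 0.9035

0.9035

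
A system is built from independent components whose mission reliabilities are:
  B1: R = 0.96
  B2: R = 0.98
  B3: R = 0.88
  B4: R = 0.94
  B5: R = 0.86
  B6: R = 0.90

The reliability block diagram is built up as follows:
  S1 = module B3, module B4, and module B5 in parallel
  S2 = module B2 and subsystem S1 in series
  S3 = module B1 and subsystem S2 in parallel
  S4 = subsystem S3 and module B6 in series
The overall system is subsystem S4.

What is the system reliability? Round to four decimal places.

0.8992

Parallel (B3, B4, and B5): 1 − (1 − 0.880000)(1 − 0.940000)(1 − 0.860000) = 0.998992
Series (B2 and [0.998992]): 0.980000 × 0.998992 = 0.979012
Parallel (B1 and [0.979012]): 1 − (1 − 0.960000)(1 − 0.979012) = 0.999160
Series ([0.999160] and B6): 0.999160 × 0.900000 = 0.8992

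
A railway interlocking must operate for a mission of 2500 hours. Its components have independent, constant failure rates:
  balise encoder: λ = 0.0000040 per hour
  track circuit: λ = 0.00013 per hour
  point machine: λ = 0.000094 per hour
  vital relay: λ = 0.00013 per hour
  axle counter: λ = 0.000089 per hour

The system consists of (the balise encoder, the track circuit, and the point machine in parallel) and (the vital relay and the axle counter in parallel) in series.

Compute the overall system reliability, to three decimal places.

R(balise encoder) = exp(−0.0000040 × 2500) = 0.99005
R(track circuit) = exp(−0.00013 × 2500) = 0.72253
R(point machine) = exp(−0.000094 × 2500) = 0.79057
R(vital relay) = exp(−0.00013 × 2500) = 0.72253
R(axle counter) = exp(−0.000089 × 2500) = 0.80052
Parallel (balise encoder, track circuit, and point machine): 1 − (1 − 0.99005)(1 − 0.72253)(1 − 0.79057) = 0.99942
Parallel (vital relay and axle counter): 1 − (1 − 0.72253)(1 − 0.80052) = 0.94465
Series ([0.99942] and [0.94465]): 0.99942 × 0.94465 = 0.944

0.944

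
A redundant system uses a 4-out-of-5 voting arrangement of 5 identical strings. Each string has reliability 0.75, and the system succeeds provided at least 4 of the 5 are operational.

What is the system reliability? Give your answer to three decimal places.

0.633

R = Σ_{i=4}^{5} C(5,i) p^i (1−p)^{5−i} with p = 0.75
C(5,4)·0.75^4·0.25^1 = 0.39551
C(5,5)·0.75^5·0.25^0 = 0.23730
Sum = 0.633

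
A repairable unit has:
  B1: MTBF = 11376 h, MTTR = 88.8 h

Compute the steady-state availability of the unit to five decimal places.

0.99225

A(B1) = MTBF/(MTBF+MTTR) = 11376/(11376+88.8) = 0.99225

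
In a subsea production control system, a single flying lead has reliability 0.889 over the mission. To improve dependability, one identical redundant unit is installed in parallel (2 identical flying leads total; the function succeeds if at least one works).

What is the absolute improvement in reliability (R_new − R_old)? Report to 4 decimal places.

R_before = 0.889
R_after = 1 − (1 − 0.889)^2 = 0.9877
ΔR = 0.9877 − 0.889 = 0.0987

0.0987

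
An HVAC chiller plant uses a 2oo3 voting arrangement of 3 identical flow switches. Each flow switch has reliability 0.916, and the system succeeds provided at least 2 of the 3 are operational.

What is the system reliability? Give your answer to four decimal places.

R = Σ_{i=2}^{3} C(3,i) p^i (1−p)^{3−i} with p = 0.916
C(3,2)·0.916^2·0.084^1 = 0.211442
C(3,3)·0.916^3·0.084^0 = 0.768575
Sum = 0.9800

0.9800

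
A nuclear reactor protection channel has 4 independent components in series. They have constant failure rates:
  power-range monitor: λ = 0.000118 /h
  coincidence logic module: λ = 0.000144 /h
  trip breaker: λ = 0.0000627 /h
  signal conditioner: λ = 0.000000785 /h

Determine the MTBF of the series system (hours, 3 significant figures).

Series of exponential components: λ_sys = Σ λ_i
λ_sys = 0.000118 + 0.000144 + 0.0000627 + 0.000000785 = 3.2548e-04 /h
MTBF = 1 / λ_sys = 3070 h

3070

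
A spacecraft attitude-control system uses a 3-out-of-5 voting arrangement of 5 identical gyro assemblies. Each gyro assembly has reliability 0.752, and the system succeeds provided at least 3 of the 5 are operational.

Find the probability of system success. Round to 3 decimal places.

R = Σ_{i=3}^{5} C(5,i) p^i (1−p)^{5−i} with p = 0.752
C(5,3)·0.752^3·0.248^2 = 0.26155
C(5,4)·0.752^4·0.248^1 = 0.39655
C(5,5)·0.752^5·0.248^0 = 0.24049
Sum = 0.899

0.899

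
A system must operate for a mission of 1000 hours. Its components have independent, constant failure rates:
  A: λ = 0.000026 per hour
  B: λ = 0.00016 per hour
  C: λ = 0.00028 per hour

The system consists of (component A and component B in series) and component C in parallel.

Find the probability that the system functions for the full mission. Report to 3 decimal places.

R(A) = exp(−0.000026 × 1000) = 0.97434
R(B) = exp(−0.00016 × 1000) = 0.85214
R(C) = exp(−0.00028 × 1000) = 0.75578
Series (A and B): 0.97434 × 0.85214 = 0.83027
Parallel ([0.83027] and C): 1 − (1 − 0.83027)(1 − 0.75578) = 0.959

0.959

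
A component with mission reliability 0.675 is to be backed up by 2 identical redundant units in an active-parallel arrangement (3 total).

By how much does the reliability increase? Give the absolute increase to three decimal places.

R_before = 0.675
R_after = 1 − (1 − 0.675)^3 = 0.966
ΔR = 0.966 − 0.675 = 0.291

0.291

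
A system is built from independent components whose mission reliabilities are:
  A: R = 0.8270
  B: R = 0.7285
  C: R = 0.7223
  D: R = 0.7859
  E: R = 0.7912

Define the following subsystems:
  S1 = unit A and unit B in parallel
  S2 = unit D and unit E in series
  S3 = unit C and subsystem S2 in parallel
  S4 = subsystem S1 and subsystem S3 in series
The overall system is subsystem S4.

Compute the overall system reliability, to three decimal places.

Parallel (A and B): 1 − (1 − 0.82700)(1 − 0.72850) = 0.95303
Series (D and E): 0.78590 × 0.79120 = 0.62180
Parallel (C and [0.62180]): 1 − (1 − 0.72230)(1 − 0.62180) = 0.89497
Series ([0.95303] and [0.89497]): 0.95303 × 0.89497 = 0.853

0.853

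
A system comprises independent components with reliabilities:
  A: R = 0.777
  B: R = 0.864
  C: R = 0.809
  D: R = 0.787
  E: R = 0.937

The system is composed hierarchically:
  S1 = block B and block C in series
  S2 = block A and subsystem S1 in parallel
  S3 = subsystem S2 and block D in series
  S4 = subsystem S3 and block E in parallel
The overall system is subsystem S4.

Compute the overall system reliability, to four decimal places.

Series (B and C): 0.864000 × 0.809000 = 0.698976
Parallel (A and [0.698976]): 1 − (1 − 0.777000)(1 − 0.698976) = 0.932872
Series ([0.932872] and D): 0.932872 × 0.787000 = 0.734170
Parallel ([0.734170] and E): 1 − (1 − 0.734170)(1 − 0.937000) = 0.9833

0.9833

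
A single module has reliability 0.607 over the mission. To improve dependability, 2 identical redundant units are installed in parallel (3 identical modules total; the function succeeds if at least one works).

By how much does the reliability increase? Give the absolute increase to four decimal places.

0.3323

R_before = 0.607
R_after = 1 − (1 − 0.607)^3 = 0.9393
ΔR = 0.9393 − 0.607 = 0.3323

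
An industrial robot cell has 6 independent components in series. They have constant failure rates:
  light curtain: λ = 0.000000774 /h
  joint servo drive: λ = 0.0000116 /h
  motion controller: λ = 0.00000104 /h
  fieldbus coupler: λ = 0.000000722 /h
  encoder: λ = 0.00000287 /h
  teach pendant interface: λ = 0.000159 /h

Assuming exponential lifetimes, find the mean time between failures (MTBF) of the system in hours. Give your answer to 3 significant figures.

5680

Series of exponential components: λ_sys = Σ λ_i
λ_sys = 0.000000774 + 0.0000116 + 0.00000104 + 0.000000722 + 0.00000287 + 0.000159 = 1.7601e-04 /h
MTBF = 1 / λ_sys = 5680 h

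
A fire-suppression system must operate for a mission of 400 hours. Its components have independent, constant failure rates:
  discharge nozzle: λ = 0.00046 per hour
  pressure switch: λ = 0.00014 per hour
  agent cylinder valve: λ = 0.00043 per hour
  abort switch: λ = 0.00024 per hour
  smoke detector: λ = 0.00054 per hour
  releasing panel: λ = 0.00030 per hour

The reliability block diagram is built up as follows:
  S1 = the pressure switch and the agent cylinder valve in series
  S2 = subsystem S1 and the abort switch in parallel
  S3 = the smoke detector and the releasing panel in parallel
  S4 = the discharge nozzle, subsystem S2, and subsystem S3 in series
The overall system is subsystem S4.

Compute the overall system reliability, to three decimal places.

R(discharge nozzle) = exp(−0.00046 × 400) = 0.83194
R(pressure switch) = exp(−0.00014 × 400) = 0.94554
R(agent cylinder valve) = exp(−0.00043 × 400) = 0.84198
R(abort switch) = exp(−0.00024 × 400) = 0.90846
R(smoke detector) = exp(−0.00054 × 400) = 0.80574
R(releasing panel) = exp(−0.00030 × 400) = 0.88692
Series (pressure switch and agent cylinder valve): 0.94554 × 0.84198 = 0.79613
Parallel ([0.79613] and abort switch): 1 − (1 − 0.79613)(1 − 0.90846) = 0.98134
Parallel (smoke detector and releasing panel): 1 − (1 − 0.80574)(1 − 0.88692) = 0.97803
Series (discharge nozzle, [0.98134], and [0.97803]): 0.83194 × 0.98134 × 0.97803 = 0.798

0.798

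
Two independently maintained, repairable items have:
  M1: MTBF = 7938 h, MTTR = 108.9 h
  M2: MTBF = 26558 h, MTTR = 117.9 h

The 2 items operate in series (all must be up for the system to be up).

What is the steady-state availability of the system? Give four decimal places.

A(M1) = MTBF/(MTBF+MTTR) = 7938/(7938+108.9) = 0.986467
A(M2) = MTBF/(MTBF+MTTR) = 26558/(26558+117.9) = 0.995580
Series availability: 0.986467 × 0.995580 = 0.9821

0.9821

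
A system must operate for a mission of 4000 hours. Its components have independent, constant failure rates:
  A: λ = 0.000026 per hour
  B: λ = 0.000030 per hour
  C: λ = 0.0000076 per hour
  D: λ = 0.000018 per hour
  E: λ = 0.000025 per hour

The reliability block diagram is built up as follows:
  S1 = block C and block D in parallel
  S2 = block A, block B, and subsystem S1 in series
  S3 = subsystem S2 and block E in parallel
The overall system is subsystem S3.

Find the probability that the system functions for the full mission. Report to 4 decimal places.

0.9807

R(A) = exp(−0.000026 × 4000) = 0.901225
R(B) = exp(−0.000030 × 4000) = 0.886920
R(C) = exp(−0.0000076 × 4000) = 0.970057
R(D) = exp(−0.000018 × 4000) = 0.930531
R(E) = exp(−0.000025 × 4000) = 0.904837
Parallel (C and D): 1 − (1 − 0.970057)(1 − 0.930531) = 0.997920
Series (A, B, and [0.997920]): 0.901225 × 0.886920 × 0.997920 = 0.797652
Parallel ([0.797652] and E): 1 − (1 − 0.797652)(1 − 0.904837) = 0.9807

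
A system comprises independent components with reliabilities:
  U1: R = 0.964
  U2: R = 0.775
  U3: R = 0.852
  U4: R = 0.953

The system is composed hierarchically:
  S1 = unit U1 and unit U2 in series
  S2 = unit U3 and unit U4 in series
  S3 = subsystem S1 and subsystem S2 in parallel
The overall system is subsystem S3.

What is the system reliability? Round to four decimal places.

Series (U1 and U2): 0.964000 × 0.775000 = 0.747100
Series (U3 and U4): 0.852000 × 0.953000 = 0.811956
Parallel ([0.747100] and [0.811956]): 1 − (1 − 0.747100)(1 − 0.811956) = 0.9524

0.9524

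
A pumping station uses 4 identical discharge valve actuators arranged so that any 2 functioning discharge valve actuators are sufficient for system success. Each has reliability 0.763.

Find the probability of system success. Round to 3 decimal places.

R = Σ_{i=2}^{4} C(4,i) p^i (1−p)^{4−i} with p = 0.763
C(4,2)·0.763^2·0.237^2 = 0.19620
C(4,3)·0.763^3·0.237^1 = 0.42110
C(4,4)·0.763^4·0.237^0 = 0.33892
Sum = 0.956

0.956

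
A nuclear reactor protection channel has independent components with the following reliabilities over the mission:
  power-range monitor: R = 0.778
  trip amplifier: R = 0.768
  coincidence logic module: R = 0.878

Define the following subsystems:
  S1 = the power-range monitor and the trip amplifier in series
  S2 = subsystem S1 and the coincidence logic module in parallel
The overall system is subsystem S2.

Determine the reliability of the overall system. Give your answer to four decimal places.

Series (power-range monitor and trip amplifier): 0.778000 × 0.768000 = 0.597504
Parallel ([0.597504] and coincidence logic module): 1 − (1 − 0.597504)(1 − 0.878000) = 0.9509

0.9509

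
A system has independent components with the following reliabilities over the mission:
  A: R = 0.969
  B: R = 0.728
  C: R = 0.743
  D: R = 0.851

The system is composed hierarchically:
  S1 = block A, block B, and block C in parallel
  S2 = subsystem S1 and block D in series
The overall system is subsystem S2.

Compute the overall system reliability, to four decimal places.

Parallel (A, B, and C): 1 − (1 − 0.969000)(1 − 0.728000)(1 − 0.743000) = 0.997833
Series ([0.997833] and D): 0.997833 × 0.851000 = 0.8492

0.8492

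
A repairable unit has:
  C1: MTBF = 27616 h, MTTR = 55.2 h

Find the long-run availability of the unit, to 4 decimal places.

0.9980

A(C1) = MTBF/(MTBF+MTTR) = 27616/(27616+55.2) = 0.9980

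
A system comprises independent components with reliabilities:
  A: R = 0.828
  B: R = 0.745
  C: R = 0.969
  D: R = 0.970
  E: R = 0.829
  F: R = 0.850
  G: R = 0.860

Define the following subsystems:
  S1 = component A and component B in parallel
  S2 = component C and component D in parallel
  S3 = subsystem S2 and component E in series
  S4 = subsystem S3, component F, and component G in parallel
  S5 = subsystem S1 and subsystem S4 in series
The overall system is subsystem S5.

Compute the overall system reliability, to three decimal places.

0.953

Parallel (A and B): 1 − (1 − 0.82800)(1 − 0.74500) = 0.95614
Parallel (C and D): 1 − (1 − 0.96900)(1 − 0.97000) = 0.99907
Series ([0.99907] and E): 0.99907 × 0.82900 = 0.82823
Parallel ([0.82823], F, and G): 1 − (1 − 0.82823)(1 − 0.85000)(1 − 0.86000) = 0.99639
Series ([0.95614] and [0.99639]): 0.95614 × 0.99639 = 0.953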